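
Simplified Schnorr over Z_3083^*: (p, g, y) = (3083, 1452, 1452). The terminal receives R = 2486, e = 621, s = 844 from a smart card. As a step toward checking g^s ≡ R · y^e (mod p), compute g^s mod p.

885

1452^2 = 2108304 ≡ 2615
1452^4 ≡ 2615^2 = 6838225 ≡ 131
1452^8 ≡ 131^2 = 17161 ≡ 1746
1452^16 ≡ 1746^2 = 3048516 ≡ 2512
1452^32 ≡ 2512^2 = 6310144 ≡ 2326
1452^64 ≡ 2326^2 = 5410276 ≡ 2694
1452^128 ≡ 2694^2 = 7257636 ≡ 254
1452^256 ≡ 254^2 = 64516 ≡ 2856
1452^512 ≡ 2856^2 = 8156736 ≡ 2201
844 = 512 + 256 + 64 + 8 + 4, so 1452^844 ≡ 2201·2856·2694·1746·131 ≡ 885 (mod 3083)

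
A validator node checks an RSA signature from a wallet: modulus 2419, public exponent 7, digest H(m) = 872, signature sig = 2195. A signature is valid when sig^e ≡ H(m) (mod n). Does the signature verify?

verifies

Squares mod 2419: sig^1≡2195, sig^2≡1796, sig^4≡1089
7 = 4 + 2 + 1, so sig^7 ≡ 1089·1796·2195 ≡ 872 (mod 2419)
sig^7 mod 2419 = 872 matches H(m).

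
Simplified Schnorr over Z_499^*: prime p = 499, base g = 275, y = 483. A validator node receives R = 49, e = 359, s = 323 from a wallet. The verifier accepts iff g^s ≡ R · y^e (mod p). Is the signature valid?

g^s mod p:
275^323 mod 499 = 92
R · y^e mod p:
483^359 mod 499 = 175
49·175 = 8575 ≡ 92 (mod 499)
92 ≡ 92 (mod 499); signature holds.

valid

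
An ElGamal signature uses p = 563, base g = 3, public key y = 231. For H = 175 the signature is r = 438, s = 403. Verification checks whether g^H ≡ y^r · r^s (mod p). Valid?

yes

Left side g^H mod p:
3^2 = 9
3^4 ≡ 9^2 = 81
3^8 ≡ 81^2 = 6561 ≡ 368
3^16 ≡ 368^2 = 135424 ≡ 304
3^32 ≡ 304^2 = 92416 ≡ 84
3^64 ≡ 84^2 = 7056 ≡ 300
3^128 ≡ 300^2 = 90000 ≡ 483
175 = 128 + 32 + 8 + 4 + 2 + 1, so 3^175 ≡ 483·84·368·81·9·3 ≡ 270 (mod 563)
Right side y^r · r^s mod p:
231^2 = 53361 ≡ 439
231^4 ≡ 439^2 = 192721 ≡ 175
231^8 ≡ 175^2 = 30625 ≡ 223
231^16 ≡ 223^2 = 49729 ≡ 185
231^32 ≡ 185^2 = 34225 ≡ 445
231^64 ≡ 445^2 = 198025 ≡ 412
231^128 ≡ 412^2 = 169744 ≡ 281
231^256 ≡ 281^2 = 78961 ≡ 141
438 = 256 + 128 + 32 + 16 + 4 + 2, so 231^438 ≡ 141·281·445·185·175·439 ≡ 213 (mod 563)
438^2 = 191844 ≡ 424
438^4 ≡ 424^2 = 179776 ≡ 179
438^8 ≡ 179^2 = 32041 ≡ 513
438^16 ≡ 513^2 = 263169 ≡ 248
438^32 ≡ 248^2 = 61504 ≡ 137
438^64 ≡ 137^2 = 18769 ≡ 190
438^128 ≡ 190^2 = 36100 ≡ 68
438^256 ≡ 68^2 = 4624 ≡ 120
403 = 256 + 128 + 16 + 2 + 1, so 438^403 ≡ 120·68·248·424·438 ≡ 144 (mod 563)
213·144 = 30672 ≡ 270 (mod 563)
270 ≡ 270 (mod 563), so the signature is genuine.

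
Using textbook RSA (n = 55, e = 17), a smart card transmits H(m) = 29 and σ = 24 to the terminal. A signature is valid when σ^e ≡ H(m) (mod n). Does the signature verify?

Squares mod 55: σ^1≡24, σ^2≡26, σ^4≡16, σ^8≡36, σ^16≡31
17 = 16 + 1, so σ^17 ≡ 31·24 ≡ 29 (mod 55)
Since 29 equals the digest 29, verification succeeds.

verifies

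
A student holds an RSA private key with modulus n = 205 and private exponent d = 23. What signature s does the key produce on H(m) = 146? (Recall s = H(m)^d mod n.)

31

(H(m))^2 ≡ 146^2 = 21316 ≡ 201
(H(m))^4 ≡ 201^2 = 40401 ≡ 16
(H(m))^8 ≡ 16^2 = 256 ≡ 51
(H(m))^16 ≡ 51^2 = 2601 ≡ 141
23 = 16 + 4 + 2 + 1, so (H(m))^23 ≡ 141·16·201·146 ≡ 31 (mod 205)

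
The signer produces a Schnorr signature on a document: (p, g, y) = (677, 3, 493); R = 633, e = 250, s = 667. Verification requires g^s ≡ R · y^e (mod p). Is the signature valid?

invalid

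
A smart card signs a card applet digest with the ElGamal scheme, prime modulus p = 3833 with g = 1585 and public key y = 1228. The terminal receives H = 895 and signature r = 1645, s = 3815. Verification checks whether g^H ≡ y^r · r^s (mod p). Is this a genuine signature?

forged

Left side g^H mod p:
1585^2 = 2512225 ≡ 1610
1585^4 ≡ 1610^2 = 2592100 ≡ 992
1585^8 ≡ 992^2 = 984064 ≡ 2816
1585^16 ≡ 2816^2 = 7929856 ≡ 3212
1585^32 ≡ 3212^2 = 10316944 ≡ 2341
1585^64 ≡ 2341^2 = 5480281 ≡ 2924
1585^128 ≡ 2924^2 = 8549776 ≡ 2186
1585^256 ≡ 2186^2 = 4778596 ≡ 2678
1585^512 ≡ 2678^2 = 7171684 ≡ 141
895 = 512 + 256 + 64 + 32 + 16 + 8 + 4 + 2 + 1, so 1585^895 ≡ 141·2678·2924·2341·3212·2816·992·1610·1585 ≡ 791 (mod 3833)
Right side y^r · r^s mod p:
1228^2 = 1507984 ≡ 1615
1228^4 ≡ 1615^2 = 2608225 ≡ 1785
1228^8 ≡ 1785^2 = 3186225 ≡ 1002
1228^16 ≡ 1002^2 = 1004004 ≡ 3591
1228^32 ≡ 3591^2 = 12895281 ≡ 1069
1228^64 ≡ 1069^2 = 1142761 ≡ 527
1228^128 ≡ 527^2 = 277729 ≡ 1753
1228^256 ≡ 1753^2 = 3073009 ≡ 2776
1228^512 ≡ 2776^2 = 7706176 ≡ 1846
1228^1024 ≡ 1846^2 = 3407716 ≡ 179
1645 = 1024 + 512 + 64 + 32 + 8 + 4 + 1, so 1228^1645 ≡ 179·1846·527·1069·1002·1785·1228 ≡ 289 (mod 3833)
1645^2 = 2706025 ≡ 3760
1645^4 ≡ 3760^2 = 14137600 ≡ 1496
1645^8 ≡ 1496^2 = 2238016 ≡ 3377
1645^16 ≡ 3377^2 = 11404129 ≡ 954
1645^32 ≡ 954^2 = 910116 ≡ 1695
1645^64 ≡ 1695^2 = 2873025 ≡ 2108
1645^128 ≡ 2108^2 = 4443664 ≡ 1217
1645^256 ≡ 1217^2 = 1481089 ≡ 1551
1645^512 ≡ 1551^2 = 2405601 ≡ 2310
1645^1024 ≡ 2310^2 = 5336100 ≡ 564
1645^2048 ≡ 564^2 = 318096 ≡ 3790
3815 = 2048 + 1024 + 512 + 128 + 64 + 32 + 4 + 2 + 1, so 1645^3815 ≡ 3790·564·2310·1217·2108·1695·1496·3760·1645 ≡ 169 (mod 3833)
289·169 = 48841 ≡ 2845 (mod 3833)
791 ≠ 2845, so verification fails.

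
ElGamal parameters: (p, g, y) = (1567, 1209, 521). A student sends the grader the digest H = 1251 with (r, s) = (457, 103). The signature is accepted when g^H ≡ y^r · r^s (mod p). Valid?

yes

Left side g^H mod p:
1209^2 = 1461681 ≡ 1237
1209^4 ≡ 1237^2 = 1530169 ≡ 777
1209^8 ≡ 777^2 = 603729 ≡ 434
1209^16 ≡ 434^2 = 188356 ≡ 316
1209^32 ≡ 316^2 = 99856 ≡ 1135
1209^64 ≡ 1135^2 = 1288225 ≡ 151
1209^128 ≡ 151^2 = 22801 ≡ 863
1209^256 ≡ 863^2 = 744769 ≡ 444
1209^512 ≡ 444^2 = 197136 ≡ 1261
1209^1024 ≡ 1261^2 = 1590121 ≡ 1183
1251 = 1024 + 128 + 64 + 32 + 2 + 1, so 1209^1251 ≡ 1183·863·151·1135·1237·1209 ≡ 1402 (mod 1567)
Right side y^r · r^s mod p:
521^2 = 271441 ≡ 350
521^4 ≡ 350^2 = 122500 ≡ 274
521^8 ≡ 274^2 = 75076 ≡ 1427
521^16 ≡ 1427^2 = 2036329 ≡ 796
521^32 ≡ 796^2 = 633616 ≡ 548
521^64 ≡ 548^2 = 300304 ≡ 1007
521^128 ≡ 1007^2 = 1014049 ≡ 200
521^256 ≡ 200^2 = 40000 ≡ 825
457 = 256 + 128 + 64 + 8 + 1, so 521^457 ≡ 825·200·1007·1427·521 ≡ 340 (mod 1567)
457^2 = 208849 ≡ 438
457^4 ≡ 438^2 = 191844 ≡ 670
457^8 ≡ 670^2 = 448900 ≡ 738
457^16 ≡ 738^2 = 544644 ≡ 895
457^32 ≡ 895^2 = 801025 ≡ 288
457^64 ≡ 288^2 = 82944 ≡ 1460
103 = 64 + 32 + 4 + 2 + 1, so 457^103 ≡ 1460·288·670·438·457 ≡ 253 (mod 1567)
340·253 = 86020 ≡ 1402 (mod 1567)
1402 ≡ 1402 (mod 1567), so the signature is genuine.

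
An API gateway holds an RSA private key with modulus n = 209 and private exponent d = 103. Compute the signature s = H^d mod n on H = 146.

148

H^2 ≡ 146^2 = 21316 ≡ 207
H^4 ≡ 207^2 = 42849 ≡ 4
H^8 ≡ 4^2 = 16
H^16 ≡ 16^2 = 256 ≡ 47
H^32 ≡ 47^2 = 2209 ≡ 119
H^64 ≡ 119^2 = 14161 ≡ 158
103 = 64 + 32 + 4 + 2 + 1, so H^103 ≡ 158·119·4·207·146 ≡ 148 (mod 209)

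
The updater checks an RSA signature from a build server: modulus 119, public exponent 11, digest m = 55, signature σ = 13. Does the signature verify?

verifies

Squares mod 119: σ^1≡13, σ^2≡50, σ^4≡1, σ^8≡1
11 = 8 + 2 + 1, so σ^11 ≡ 1·50·13 ≡ 55 (mod 119)
σ^11 mod 119 = 55 matches m.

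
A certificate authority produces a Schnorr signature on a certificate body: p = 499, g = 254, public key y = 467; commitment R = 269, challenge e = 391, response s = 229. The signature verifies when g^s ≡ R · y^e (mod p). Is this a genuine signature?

genuine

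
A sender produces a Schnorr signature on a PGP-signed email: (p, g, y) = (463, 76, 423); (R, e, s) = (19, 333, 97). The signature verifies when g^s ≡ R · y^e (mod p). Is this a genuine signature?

g^s mod p:
76^2 = 5776 ≡ 220
76^4 ≡ 220^2 = 48400 ≡ 248
76^8 ≡ 248^2 = 61504 ≡ 388
76^16 ≡ 388^2 = 150544 ≡ 69
76^32 ≡ 69^2 = 4761 ≡ 131
76^64 ≡ 131^2 = 17161 ≡ 30
97 = 64 + 32 + 1, so 76^97 ≡ 30·131·76 ≡ 45 (mod 463)
R · y^e mod p:
423^2 = 178929 ≡ 211
423^4 ≡ 211^2 = 44521 ≡ 73
423^8 ≡ 73^2 = 5329 ≡ 236
423^16 ≡ 236^2 = 55696 ≡ 136
423^32 ≡ 136^2 = 18496 ≡ 439
423^64 ≡ 439^2 = 192721 ≡ 113
423^128 ≡ 113^2 = 12769 ≡ 268
423^256 ≡ 268^2 = 71824 ≡ 59
333 = 256 + 64 + 8 + 4 + 1, so 423^333 ≡ 59·113·236·73·423 ≡ 313 (mod 463)
19·313 = 5947 ≡ 391 (mod 463)
45 ≠ 391; the check fails.

forged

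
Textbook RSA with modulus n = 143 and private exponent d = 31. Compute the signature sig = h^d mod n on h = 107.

h^2 ≡ 107^2 = 11449 ≡ 9
h^4 ≡ 9^2 = 81
h^8 ≡ 81^2 = 6561 ≡ 126
h^16 ≡ 126^2 = 15876 ≡ 3
31 = 16 + 8 + 4 + 2 + 1, so h^31 ≡ 3·126·81·9·107 ≡ 107 (mod 143)

107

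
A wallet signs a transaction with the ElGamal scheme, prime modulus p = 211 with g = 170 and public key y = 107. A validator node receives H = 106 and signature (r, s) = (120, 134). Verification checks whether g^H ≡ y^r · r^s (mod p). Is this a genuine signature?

Left side g^H mod p:
Squares mod 211: 170^1≡170, 170^2≡204, 170^4≡49, 170^8≡80, 170^16≡70, 170^32≡47, 170^64≡99
106 = 64 + 32 + 8 + 2, so 170^106 ≡ 99·47·80·204 ≡ 170 (mod 211)
Right side y^r · r^s mod p:
Squares mod 211: 107^1≡107, 107^2≡55, 107^4≡71, 107^8≡188, 107^16≡107, 107^32≡55, 107^64≡71
120 = 64 + 32 + 16 + 8, so 107^120 ≡ 71·55·107·188 ≡ 1 (mod 211)
Squares mod 211: 120^1≡120, 120^2≡52, 120^4≡172, 120^8≡44, 120^16≡37, 120^32≡103, 120^64≡59, 120^128≡105
134 = 128 + 4 + 2, so 120^134 ≡ 105·172·52 ≡ 170 (mod 211)
1·170 = 170 ≡ 170 (mod 211)
170 ≡ 170 (mod 211), so the signature is genuine.

genuine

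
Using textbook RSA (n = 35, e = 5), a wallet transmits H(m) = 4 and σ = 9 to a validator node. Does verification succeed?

passes

σ^2 ≡ 9^2 = 81 ≡ 11
σ^4 ≡ 11^2 = 121 ≡ 16
5 = 4 + 1, so σ^5 ≡ 16·9 ≡ 4 (mod 35)
σ^5 mod 35 = 4 matches H(m).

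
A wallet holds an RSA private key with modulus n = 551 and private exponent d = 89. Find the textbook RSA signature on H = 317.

345

H^2 ≡ 317^2 = 100489 ≡ 207
H^4 ≡ 207^2 = 42849 ≡ 422
H^8 ≡ 422^2 = 178084 ≡ 111
H^16 ≡ 111^2 = 12321 ≡ 199
H^32 ≡ 199^2 = 39601 ≡ 480
H^64 ≡ 480^2 = 230400 ≡ 82
89 = 64 + 16 + 8 + 1, so H^89 ≡ 82·199·111·317 ≡ 345 (mod 551)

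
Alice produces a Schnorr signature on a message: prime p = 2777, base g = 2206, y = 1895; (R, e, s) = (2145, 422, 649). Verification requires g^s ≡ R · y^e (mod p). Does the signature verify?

g^s mod p:
2206^2 = 4866436 ≡ 1132
2206^4 ≡ 1132^2 = 1281424 ≡ 1227
2206^8 ≡ 1227^2 = 1505529 ≡ 395
2206^16 ≡ 395^2 = 156025 ≡ 513
2206^32 ≡ 513^2 = 263169 ≡ 2131
2206^64 ≡ 2131^2 = 4541161 ≡ 766
2206^128 ≡ 766^2 = 586756 ≡ 809
2206^256 ≡ 809^2 = 654481 ≡ 1886
2206^512 ≡ 1886^2 = 3556996 ≡ 2436
649 = 512 + 128 + 8 + 1, so 2206^649 ≡ 2436·809·395·2206 ≡ 329 (mod 2777)
R · y^e mod p:
1895^2 = 3591025 ≡ 364
1895^4 ≡ 364^2 = 132496 ≡ 1977
1895^8 ≡ 1977^2 = 3908529 ≡ 1290
1895^16 ≡ 1290^2 = 1664100 ≡ 677
1895^32 ≡ 677^2 = 458329 ≡ 124
1895^64 ≡ 124^2 = 15376 ≡ 1491
1895^128 ≡ 1491^2 = 2223081 ≡ 1481
1895^256 ≡ 1481^2 = 2193361 ≡ 2308
422 = 256 + 128 + 32 + 4 + 2, so 1895^422 ≡ 2308·1481·124·1977·364 ≡ 496 (mod 2777)
2145·496 = 1063920 ≡ 329 (mod 2777)
329 ≡ 329 (mod 2777); signature holds.

verifies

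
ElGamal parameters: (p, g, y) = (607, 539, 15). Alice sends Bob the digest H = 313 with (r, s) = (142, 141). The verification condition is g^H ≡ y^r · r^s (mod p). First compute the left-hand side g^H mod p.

120

539^313 mod 607 = 120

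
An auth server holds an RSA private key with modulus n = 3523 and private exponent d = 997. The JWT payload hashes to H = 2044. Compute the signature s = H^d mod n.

H^2 ≡ 2044^2 = 4177936 ≡ 3181
H^4 ≡ 3181^2 = 10118761 ≡ 705
H^8 ≡ 705^2 = 497025 ≡ 282
H^16 ≡ 282^2 = 79524 ≡ 2018
H^32 ≡ 2018^2 = 4072324 ≡ 3259
H^64 ≡ 3259^2 = 10621081 ≡ 2759
H^128 ≡ 2759^2 = 7612081 ≡ 2401
H^256 ≡ 2401^2 = 5764801 ≡ 1173
H^512 ≡ 1173^2 = 1375929 ≡ 1959
997 = 512 + 256 + 128 + 64 + 32 + 4 + 1, so H^997 ≡ 1959·1173·2401·2759·3259·705·2044 ≡ 2317 (mod 3523)

2317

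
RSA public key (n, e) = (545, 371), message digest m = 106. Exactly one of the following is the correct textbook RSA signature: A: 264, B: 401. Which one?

B

Candidate A: 264^2 = 69696 ≡ 481; 264^4 ≡ 481^2 = 231361 ≡ 281; 264^8 ≡ 281^2 = 78961 ≡ 481; 264^16 ≡ 481^2 = 231361 ≡ 281; 264^32 ≡ 281^2 = 78961 ≡ 481; 264^64 ≡ 481^2 = 231361 ≡ 281; 264^128 ≡ 281^2 = 78961 ≡ 481; 264^256 ≡ 481^2 = 231361 ≡ 281; 371 = 256 + 64 + 32 + 16 + 2 + 1, so 264^371 ≡ 281·281·481·281·481·264 ≡ 64 (mod 545)
Candidate B: 401^2 = 160801 ≡ 26; 401^4 ≡ 26^2 = 676 ≡ 131; 401^8 ≡ 131^2 = 17161 ≡ 266; 401^16 ≡ 266^2 = 70756 ≡ 451; 401^32 ≡ 451^2 = 203401 ≡ 116; 401^64 ≡ 116^2 = 13456 ≡ 376; 401^128 ≡ 376^2 = 141376 ≡ 221; 401^256 ≡ 221^2 = 48841 ≡ 336; 371 = 256 + 64 + 32 + 16 + 2 + 1, so 401^371 ≡ 336·376·116·451·26·401 ≡ 106 (mod 545)
  → matches m = 106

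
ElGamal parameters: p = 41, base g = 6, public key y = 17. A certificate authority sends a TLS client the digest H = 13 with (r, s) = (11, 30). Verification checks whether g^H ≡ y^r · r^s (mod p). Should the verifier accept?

Left side g^H mod p:
6^2 = 36
6^4 ≡ 36^2 = 1296 ≡ 25
6^8 ≡ 25^2 = 625 ≡ 10
13 = 8 + 4 + 1, so 6^13 ≡ 10·25·6 ≡ 24 (mod 41)
Right side y^r · r^s mod p:
17^2 = 289 ≡ 2
17^4 ≡ 2^2 = 4
17^8 ≡ 4^2 = 16
11 = 8 + 2 + 1, so 17^11 ≡ 16·2·17 ≡ 11 (mod 41)
11^2 = 121 ≡ 39
11^4 ≡ 39^2 = 1521 ≡ 4
11^8 ≡ 4^2 = 16
11^16 ≡ 16^2 = 256 ≡ 10
30 = 16 + 8 + 4 + 2, so 11^30 ≡ 10·16·4·39 ≡ 32 (mod 41)
11·32 = 352 ≡ 24 (mod 41)
24 ≡ 24 (mod 41), so the signature is genuine.

accept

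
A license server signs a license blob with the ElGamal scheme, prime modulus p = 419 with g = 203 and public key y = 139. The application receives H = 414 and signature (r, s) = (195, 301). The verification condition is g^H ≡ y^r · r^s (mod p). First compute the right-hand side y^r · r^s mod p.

139^2 = 19321 ≡ 47
139^4 ≡ 47^2 = 2209 ≡ 114
139^8 ≡ 114^2 = 12996 ≡ 7
139^16 ≡ 7^2 = 49
139^32 ≡ 49^2 = 2401 ≡ 306
139^64 ≡ 306^2 = 93636 ≡ 199
139^128 ≡ 199^2 = 39601 ≡ 215
195 = 128 + 64 + 2 + 1, so 139^195 ≡ 215·199·47·139 ≡ 343 (mod 419)
195^2 = 38025 ≡ 315
195^4 ≡ 315^2 = 99225 ≡ 341
195^8 ≡ 341^2 = 116281 ≡ 218
195^16 ≡ 218^2 = 47524 ≡ 177
195^32 ≡ 177^2 = 31329 ≡ 323
195^64 ≡ 323^2 = 104329 ≡ 417
195^128 ≡ 417^2 = 173889 ≡ 4
195^256 ≡ 4^2 = 16
301 = 256 + 32 + 8 + 4 + 1, so 195^301 ≡ 16·323·218·341·195 ≡ 62 (mod 419)
y^r · r^s ≡ 343·62 = 21266 ≡ 316 (mod 419)

316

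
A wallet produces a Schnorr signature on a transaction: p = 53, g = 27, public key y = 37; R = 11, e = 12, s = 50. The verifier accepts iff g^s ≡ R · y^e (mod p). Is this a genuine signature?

g^s mod p:
27^2 = 729 ≡ 40
27^4 ≡ 40^2 = 1600 ≡ 10
27^8 ≡ 10^2 = 100 ≡ 47
27^16 ≡ 47^2 = 2209 ≡ 36
27^32 ≡ 36^2 = 1296 ≡ 24
50 = 32 + 16 + 2, so 27^50 ≡ 24·36·40 ≡ 4 (mod 53)
R · y^e mod p:
37^2 = 1369 ≡ 44
37^4 ≡ 44^2 = 1936 ≡ 28
37^8 ≡ 28^2 = 784 ≡ 42
12 = 8 + 4, so 37^12 ≡ 42·28 ≡ 10 (mod 53)
11·10 = 110 ≡ 4 (mod 53)
4 ≡ 4 (mod 53); signature holds.

genuine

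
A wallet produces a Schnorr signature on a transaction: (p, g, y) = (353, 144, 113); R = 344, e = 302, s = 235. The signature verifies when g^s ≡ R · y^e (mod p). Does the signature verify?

g^s mod p:
144^2 = 20736 ≡ 262
144^4 ≡ 262^2 = 68644 ≡ 162
144^8 ≡ 162^2 = 26244 ≡ 122
144^16 ≡ 122^2 = 14884 ≡ 58
144^32 ≡ 58^2 = 3364 ≡ 187
144^64 ≡ 187^2 = 34969 ≡ 22
144^128 ≡ 22^2 = 484 ≡ 131
235 = 128 + 64 + 32 + 8 + 2 + 1, so 144^235 ≡ 131·22·187·122·262·144 ≡ 189 (mod 353)
R · y^e mod p:
113^2 = 12769 ≡ 61
113^4 ≡ 61^2 = 3721 ≡ 191
113^8 ≡ 191^2 = 36481 ≡ 122
113^16 ≡ 122^2 = 14884 ≡ 58
113^32 ≡ 58^2 = 3364 ≡ 187
113^64 ≡ 187^2 = 34969 ≡ 22
113^128 ≡ 22^2 = 484 ≡ 131
113^256 ≡ 131^2 = 17161 ≡ 217
302 = 256 + 32 + 8 + 4 + 2, so 113^302 ≡ 217·187·122·191·61 ≡ 332 (mod 353)
344·332 = 114208 ≡ 189 (mod 353)
189 ≡ 189 (mod 353); signature holds.

verifies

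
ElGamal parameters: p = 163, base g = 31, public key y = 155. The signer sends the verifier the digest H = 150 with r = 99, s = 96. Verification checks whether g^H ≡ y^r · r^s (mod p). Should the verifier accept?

accept

Left side g^H mod p:
31^2 = 961 ≡ 146
31^4 ≡ 146^2 = 21316 ≡ 126
31^8 ≡ 126^2 = 15876 ≡ 65
31^16 ≡ 65^2 = 4225 ≡ 150
31^32 ≡ 150^2 = 22500 ≡ 6
31^64 ≡ 6^2 = 36
31^128 ≡ 36^2 = 1296 ≡ 155
150 = 128 + 16 + 4 + 2, so 31^150 ≡ 155·150·126·146 ≡ 53 (mod 163)
Right side y^r · r^s mod p:
155^2 = 24025 ≡ 64
155^4 ≡ 64^2 = 4096 ≡ 21
155^8 ≡ 21^2 = 441 ≡ 115
155^16 ≡ 115^2 = 13225 ≡ 22
155^32 ≡ 22^2 = 484 ≡ 158
155^64 ≡ 158^2 = 24964 ≡ 25
99 = 64 + 32 + 2 + 1, so 155^99 ≡ 25·158·64·155 ≡ 104 (mod 163)
99^2 = 9801 ≡ 21
99^4 ≡ 21^2 = 441 ≡ 115
99^8 ≡ 115^2 = 13225 ≡ 22
99^16 ≡ 22^2 = 484 ≡ 158
99^32 ≡ 158^2 = 24964 ≡ 25
99^64 ≡ 25^2 = 625 ≡ 136
96 = 64 + 32, so 99^96 ≡ 136·25 ≡ 140 (mod 163)
104·140 = 14560 ≡ 53 (mod 163)
53 ≡ 53 (mod 163), so the signature is genuine.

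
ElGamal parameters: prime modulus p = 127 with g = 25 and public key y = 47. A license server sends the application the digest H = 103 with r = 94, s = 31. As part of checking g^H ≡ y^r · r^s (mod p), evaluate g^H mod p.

25^2 = 625 ≡ 117
25^4 ≡ 117^2 = 13689 ≡ 100
25^8 ≡ 100^2 = 10000 ≡ 94
25^16 ≡ 94^2 = 8836 ≡ 73
25^32 ≡ 73^2 = 5329 ≡ 122
25^64 ≡ 122^2 = 14884 ≡ 25
103 = 64 + 32 + 4 + 2 + 1, so 25^103 ≡ 25·122·100·117·25 ≡ 38 (mod 127)

38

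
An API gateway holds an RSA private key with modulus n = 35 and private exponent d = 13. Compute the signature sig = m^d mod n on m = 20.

20

m^2 ≡ 20^2 = 400 ≡ 15
m^4 ≡ 15^2 = 225 ≡ 15
m^8 ≡ 15^2 = 225 ≡ 15
13 = 8 + 4 + 1, so m^13 ≡ 15·15·20 ≡ 20 (mod 35)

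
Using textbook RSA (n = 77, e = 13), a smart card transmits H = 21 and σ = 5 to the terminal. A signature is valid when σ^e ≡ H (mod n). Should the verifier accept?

reject

σ^2 ≡ 5^2 = 25
σ^4 ≡ 25^2 = 625 ≡ 9
σ^8 ≡ 9^2 = 81 ≡ 4
13 = 8 + 4 + 1, so σ^13 ≡ 4·9·5 ≡ 26 (mod 77)
The recovered value 26 does not match the digest 21.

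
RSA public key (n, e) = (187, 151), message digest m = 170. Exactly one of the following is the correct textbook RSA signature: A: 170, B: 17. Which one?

A

Candidate A: 170^2 = 28900 ≡ 102; 170^4 ≡ 102^2 = 10404 ≡ 119; 170^8 ≡ 119^2 = 14161 ≡ 136; 170^16 ≡ 136^2 = 18496 ≡ 170; 170^32 ≡ 170^2 = 28900 ≡ 102; 170^64 ≡ 102^2 = 10404 ≡ 119; 170^128 ≡ 119^2 = 14161 ≡ 136; 151 = 128 + 16 + 4 + 2 + 1, so 170^151 ≡ 136·170·119·102·170 ≡ 170 (mod 187)
  → matches m = 170
Candidate B: 17^2 = 289 ≡ 102; 17^4 ≡ 102^2 = 10404 ≡ 119; 17^8 ≡ 119^2 = 14161 ≡ 136; 17^16 ≡ 136^2 = 18496 ≡ 170; 17^32 ≡ 170^2 = 28900 ≡ 102; 17^64 ≡ 102^2 = 10404 ≡ 119; 17^128 ≡ 119^2 = 14161 ≡ 136; 151 = 128 + 16 + 4 + 2 + 1, so 17^151 ≡ 136·170·119·102·17 ≡ 17 (mod 187)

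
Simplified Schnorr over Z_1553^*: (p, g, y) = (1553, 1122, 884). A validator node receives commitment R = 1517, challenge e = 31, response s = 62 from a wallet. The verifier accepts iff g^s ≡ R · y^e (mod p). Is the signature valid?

g^s mod p:
1122^2 = 1258884 ≡ 954
1122^4 ≡ 954^2 = 910116 ≡ 58
1122^8 ≡ 58^2 = 3364 ≡ 258
1122^16 ≡ 258^2 = 66564 ≡ 1338
1122^32 ≡ 1338^2 = 1790244 ≡ 1188
62 = 32 + 16 + 8 + 4 + 2, so 1122^62 ≡ 1188·1338·258·58·954 ≡ 1538 (mod 1553)
R · y^e mod p:
884^2 = 781456 ≡ 297
884^4 ≡ 297^2 = 88209 ≡ 1241
884^8 ≡ 1241^2 = 1540081 ≡ 1058
884^16 ≡ 1058^2 = 1119364 ≡ 1204
31 = 16 + 8 + 4 + 2 + 1, so 884^31 ≡ 1204·1058·1241·297·884 ≡ 129 (mod 1553)
1517·129 = 195693 ≡ 15 (mod 1553)
1538 ≠ 15; the check fails.

invalid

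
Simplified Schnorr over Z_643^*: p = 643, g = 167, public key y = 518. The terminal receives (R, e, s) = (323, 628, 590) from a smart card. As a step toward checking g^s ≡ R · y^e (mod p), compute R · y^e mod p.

Squares mod 643: 518^1≡518, 518^2≡193, 518^4≡598, 518^8≡96, 518^16≡214, 518^32≡143, 518^64≡516, 518^128≡54, 518^256≡344, 518^512≡24
628 = 512 + 64 + 32 + 16 + 4, so 518^628 ≡ 24·516·143·214·598 ≡ 64 (mod 643)
R · y^e ≡ 323·64 = 20672 ≡ 96 (mod 643)

96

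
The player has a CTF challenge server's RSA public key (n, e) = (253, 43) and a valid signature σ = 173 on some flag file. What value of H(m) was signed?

94

σ^2 ≡ 173^2 = 29929 ≡ 75
σ^4 ≡ 75^2 = 5625 ≡ 59
σ^8 ≡ 59^2 = 3481 ≡ 192
σ^16 ≡ 192^2 = 36864 ≡ 179
σ^32 ≡ 179^2 = 32041 ≡ 163
43 = 32 + 8 + 2 + 1, so σ^43 ≡ 163·192·75·173 ≡ 94 (mod 253)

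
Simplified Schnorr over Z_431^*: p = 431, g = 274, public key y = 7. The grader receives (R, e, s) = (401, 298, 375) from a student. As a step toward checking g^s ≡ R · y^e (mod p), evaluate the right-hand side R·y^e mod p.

Squares mod 431: 7^1≡7, 7^2≡49, 7^4≡246, 7^8≡176, 7^16≡375, 7^32≡119, 7^64≡369, 7^128≡396, 7^256≡363
298 = 256 + 32 + 8 + 2, so 7^298 ≡ 363·119·176·49 ≡ 388 (mod 431)
R · y^e ≡ 401·388 = 155588 ≡ 428 (mod 431)

428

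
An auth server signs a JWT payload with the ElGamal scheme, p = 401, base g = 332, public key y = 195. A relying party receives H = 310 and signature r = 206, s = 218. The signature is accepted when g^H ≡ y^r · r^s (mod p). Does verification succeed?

Left side g^H mod p:
332^2 = 110224 ≡ 350
332^4 ≡ 350^2 = 122500 ≡ 195
332^8 ≡ 195^2 = 38025 ≡ 331
332^16 ≡ 331^2 = 109561 ≡ 88
332^32 ≡ 88^2 = 7744 ≡ 125
332^64 ≡ 125^2 = 15625 ≡ 387
332^128 ≡ 387^2 = 149769 ≡ 196
332^256 ≡ 196^2 = 38416 ≡ 321
310 = 256 + 32 + 16 + 4 + 2, so 332^310 ≡ 321·125·88·195·350 ≡ 362 (mod 401)
Right side y^r · r^s mod p:
195^2 = 38025 ≡ 331
195^4 ≡ 331^2 = 109561 ≡ 88
195^8 ≡ 88^2 = 7744 ≡ 125
195^16 ≡ 125^2 = 15625 ≡ 387
195^32 ≡ 387^2 = 149769 ≡ 196
195^64 ≡ 196^2 = 38416 ≡ 321
195^128 ≡ 321^2 = 103041 ≡ 385
206 = 128 + 64 + 8 + 4 + 2, so 195^206 ≡ 385·321·125·88·331 ≡ 256 (mod 401)
206^2 = 42436 ≡ 331
206^4 ≡ 331^2 = 109561 ≡ 88
206^8 ≡ 88^2 = 7744 ≡ 125
206^16 ≡ 125^2 = 15625 ≡ 387
206^32 ≡ 387^2 = 149769 ≡ 196
206^64 ≡ 196^2 = 38416 ≡ 321
206^128 ≡ 321^2 = 103041 ≡ 385
218 = 128 + 64 + 16 + 8 + 2, so 206^218 ≡ 385·321·387·125·331 ≡ 178 (mod 401)
256·178 = 45568 ≡ 255 (mod 401)
362 ≠ 255, so verification fails.

fails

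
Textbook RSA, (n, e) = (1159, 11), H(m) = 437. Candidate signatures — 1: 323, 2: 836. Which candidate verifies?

1

Candidate 1: 323^2 = 104329 ≡ 19; 323^4 ≡ 19^2 = 361; 323^8 ≡ 361^2 = 130321 ≡ 513; 11 = 8 + 2 + 1, so 323^11 ≡ 513·19·323 ≡ 437 (mod 1159)
  → matches H(m) = 437
Candidate 2: 836^2 = 698896 ≡ 19; 836^4 ≡ 19^2 = 361; 836^8 ≡ 361^2 = 130321 ≡ 513; 11 = 8 + 2 + 1, so 836^11 ≡ 513·19·836 ≡ 722 (mod 1159)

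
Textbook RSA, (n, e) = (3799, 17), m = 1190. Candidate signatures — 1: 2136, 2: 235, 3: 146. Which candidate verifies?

Candidate 1: Squares mod 3799: 2136^1≡2136, 2136^2≡3696, 2136^4≡3011, 2136^8≡1707, 2136^16≡16; 17 = 16 + 1, so 2136^17 ≡ 16·2136 ≡ 3784 (mod 3799)
Candidate 2: Squares mod 3799: 235^1≡235, 235^2≡2039, 235^4≡1415, 235^8≡152, 235^16≡310; 17 = 16 + 1, so 235^17 ≡ 310·235 ≡ 669 (mod 3799)
Candidate 3: Squares mod 3799: 146^1≡146, 146^2≡2321, 146^4≡59, 146^8≡3481, 146^16≡2350; 17 = 16 + 1, so 146^17 ≡ 2350·146 ≡ 1190 (mod 3799)
  → matches m = 1190

3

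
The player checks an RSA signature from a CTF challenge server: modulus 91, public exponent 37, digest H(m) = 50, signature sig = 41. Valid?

no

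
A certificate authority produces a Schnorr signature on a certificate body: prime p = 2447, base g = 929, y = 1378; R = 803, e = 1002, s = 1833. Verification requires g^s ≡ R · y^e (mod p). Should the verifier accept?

accept

g^s mod p:
929^2 = 863041 ≡ 1697
929^4 ≡ 1697^2 = 2879809 ≡ 2137
929^8 ≡ 2137^2 = 4566769 ≡ 667
929^16 ≡ 667^2 = 444889 ≡ 1982
929^32 ≡ 1982^2 = 3928324 ≡ 889
929^64 ≡ 889^2 = 790321 ≡ 2387
929^128 ≡ 2387^2 = 5697769 ≡ 1153
929^256 ≡ 1153^2 = 1329409 ≡ 688
929^512 ≡ 688^2 = 473344 ≡ 1073
929^1024 ≡ 1073^2 = 1151329 ≡ 1239
1833 = 1024 + 512 + 256 + 32 + 8 + 1, so 929^1833 ≡ 1239·1073·688·889·667·929 ≡ 1986 (mod 2447)
R · y^e mod p:
1378^2 = 1898884 ≡ 12
1378^4 ≡ 12^2 = 144
1378^8 ≡ 144^2 = 20736 ≡ 1160
1378^16 ≡ 1160^2 = 1345600 ≡ 2197
1378^32 ≡ 2197^2 = 4826809 ≡ 1325
1378^64 ≡ 1325^2 = 1755625 ≡ 1126
1378^128 ≡ 1126^2 = 1267876 ≡ 330
1378^256 ≡ 330^2 = 108900 ≡ 1232
1378^512 ≡ 1232^2 = 1517824 ≡ 684
1002 = 512 + 256 + 128 + 64 + 32 + 8 + 2, so 1378^1002 ≡ 684·1232·330·1126·1325·1160·12 ≡ 2419 (mod 2447)
803·2419 = 1942457 ≡ 1986 (mod 2447)
1986 ≡ 1986 (mod 2447); signature holds.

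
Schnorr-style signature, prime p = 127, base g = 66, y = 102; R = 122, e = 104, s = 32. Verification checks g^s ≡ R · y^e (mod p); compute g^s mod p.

66^32 mod 127 = 76

76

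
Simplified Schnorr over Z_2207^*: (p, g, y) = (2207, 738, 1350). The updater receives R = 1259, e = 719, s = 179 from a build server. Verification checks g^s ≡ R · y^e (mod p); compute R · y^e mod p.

1991

Squares mod 2207: 1350^1≡1350, 1350^2≡1725, 1350^4≡589, 1350^8≡422, 1350^16≡1524, 1350^32≡812, 1350^64≡1658, 1350^128≡1249, 1350^256≡1859, 1350^512≡1926
719 = 512 + 128 + 64 + 8 + 4 + 2 + 1, so 1350^719 ≡ 1926·1249·1658·422·589·1725·1350 ≡ 1425 (mod 2207)
R · y^e ≡ 1259·1425 = 1794075 ≡ 1991 (mod 2207)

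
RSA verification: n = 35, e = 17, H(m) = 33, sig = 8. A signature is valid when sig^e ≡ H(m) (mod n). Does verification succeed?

Squares mod 35: sig^1≡8, sig^2≡29, sig^4≡1, sig^8≡1, sig^16≡1
17 = 16 + 1, so sig^17 ≡ 1·8 ≡ 8 (mod 35)
The recovered value 8 does not match the digest 33.

fails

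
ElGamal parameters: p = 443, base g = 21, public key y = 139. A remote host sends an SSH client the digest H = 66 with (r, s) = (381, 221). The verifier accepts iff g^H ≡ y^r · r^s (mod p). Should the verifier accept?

reject

Left side g^H mod p:
Squares mod 443: 21^1≡21, 21^2≡441, 21^4≡4, 21^8≡16, 21^16≡256, 21^32≡415, 21^64≡341
66 = 64 + 2, so 21^66 ≡ 341·441 ≡ 204 (mod 443)
Right side y^r · r^s mod p:
Squares mod 443: 139^1≡139, 139^2≡272, 139^4≡3, 139^8≡9, 139^16≡81, 139^32≡359, 139^64≡411, 139^128≡138, 139^256≡438
381 = 256 + 64 + 32 + 16 + 8 + 4 + 1, so 139^381 ≡ 438·411·359·81·9·3·139 ≡ 369 (mod 443)
Squares mod 443: 381^1≡381, 381^2≡300, 381^4≡71, 381^8≡168, 381^16≡315, 381^32≡436, 381^64≡49, 381^128≡186
221 = 128 + 64 + 16 + 8 + 4 + 1, so 381^221 ≡ 186·49·315·168·71·381 ≡ 442 (mod 443)
369·442 = 163098 ≡ 74 (mod 443)
204 ≠ 74, so verification fails.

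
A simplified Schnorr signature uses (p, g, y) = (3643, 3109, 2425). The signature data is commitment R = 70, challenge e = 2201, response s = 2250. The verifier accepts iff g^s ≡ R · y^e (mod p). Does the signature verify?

does not verify

g^s mod p:
3109^2 = 9665881 ≡ 1002
3109^4 ≡ 1002^2 = 1004004 ≡ 2179
3109^8 ≡ 2179^2 = 4748041 ≡ 1212
3109^16 ≡ 1212^2 = 1468944 ≡ 815
3109^32 ≡ 815^2 = 664225 ≡ 1199
3109^64 ≡ 1199^2 = 1437601 ≡ 2259
3109^128 ≡ 2259^2 = 5103081 ≡ 2881
3109^256 ≡ 2881^2 = 8300161 ≡ 1407
3109^512 ≡ 1407^2 = 1979649 ≡ 1500
3109^1024 ≡ 1500^2 = 2250000 ≡ 2269
3109^2048 ≡ 2269^2 = 5148361 ≡ 802
2250 = 2048 + 128 + 64 + 8 + 2, so 3109^2250 ≡ 802·2881·2259·1212·1002 ≡ 2243 (mod 3643)
R · y^e mod p:
2425^2 = 5880625 ≡ 823
2425^4 ≡ 823^2 = 677329 ≡ 3374
2425^8 ≡ 3374^2 = 11383876 ≡ 3144
2425^16 ≡ 3144^2 = 9884736 ≡ 1277
2425^32 ≡ 1277^2 = 1630729 ≡ 2308
2425^64 ≡ 2308^2 = 5326864 ≡ 798
2425^128 ≡ 798^2 = 636804 ≡ 2922
2425^256 ≡ 2922^2 = 8538084 ≡ 2535
2425^512 ≡ 2535^2 = 6426225 ≡ 3616
2425^1024 ≡ 3616^2 = 13075456 ≡ 729
2425^2048 ≡ 729^2 = 531441 ≡ 3206
2201 = 2048 + 128 + 16 + 8 + 1, so 2425^2201 ≡ 3206·2922·1277·3144·2425 ≡ 917 (mod 3643)
70·917 = 64190 ≡ 2259 (mod 3643)
2243 ≠ 2259; the check fails.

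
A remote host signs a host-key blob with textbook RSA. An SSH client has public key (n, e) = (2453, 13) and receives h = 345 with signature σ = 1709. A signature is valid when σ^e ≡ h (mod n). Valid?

σ^13 mod 2453 = 658
The recovered value 658 does not match the digest 345.

no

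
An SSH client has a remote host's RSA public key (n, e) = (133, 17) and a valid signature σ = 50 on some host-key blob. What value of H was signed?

σ^2 ≡ 50^2 = 2500 ≡ 106
σ^4 ≡ 106^2 = 11236 ≡ 64
σ^8 ≡ 64^2 = 4096 ≡ 106
σ^16 ≡ 106^2 = 11236 ≡ 64
17 = 16 + 1, so σ^17 ≡ 64·50 ≡ 8 (mod 133)

8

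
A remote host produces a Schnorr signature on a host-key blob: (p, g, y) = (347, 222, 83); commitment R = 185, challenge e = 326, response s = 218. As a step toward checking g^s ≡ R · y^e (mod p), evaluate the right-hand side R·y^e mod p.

137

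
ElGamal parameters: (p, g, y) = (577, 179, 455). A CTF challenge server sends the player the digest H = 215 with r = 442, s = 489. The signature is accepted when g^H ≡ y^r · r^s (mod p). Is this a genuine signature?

genuine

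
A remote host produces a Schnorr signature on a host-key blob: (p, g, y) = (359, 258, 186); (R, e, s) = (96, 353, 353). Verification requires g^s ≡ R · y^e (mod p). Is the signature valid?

valid

g^s mod p:
258^2 = 66564 ≡ 149
258^4 ≡ 149^2 = 22201 ≡ 302
258^8 ≡ 302^2 = 91204 ≡ 18
258^16 ≡ 18^2 = 324
258^32 ≡ 324^2 = 104976 ≡ 148
258^64 ≡ 148^2 = 21904 ≡ 5
258^128 ≡ 5^2 = 25
258^256 ≡ 25^2 = 625 ≡ 266
353 = 256 + 64 + 32 + 1, so 258^353 ≡ 266·5·148·258 ≡ 221 (mod 359)
R · y^e mod p:
186^2 = 34596 ≡ 132
186^4 ≡ 132^2 = 17424 ≡ 192
186^8 ≡ 192^2 = 36864 ≡ 246
186^16 ≡ 246^2 = 60516 ≡ 204
186^32 ≡ 204^2 = 41616 ≡ 331
186^64 ≡ 331^2 = 109561 ≡ 66
186^128 ≡ 66^2 = 4356 ≡ 48
186^256 ≡ 48^2 = 2304 ≡ 150
353 = 256 + 64 + 32 + 1, so 186^353 ≡ 150·66·331·186 ≡ 21 (mod 359)
96·21 = 2016 ≡ 221 (mod 359)
221 ≡ 221 (mod 359); signature holds.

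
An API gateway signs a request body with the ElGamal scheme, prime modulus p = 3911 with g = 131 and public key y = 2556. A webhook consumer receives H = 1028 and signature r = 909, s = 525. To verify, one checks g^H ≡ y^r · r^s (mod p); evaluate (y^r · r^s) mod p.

2556^2 = 6533136 ≡ 1766
2556^4 ≡ 1766^2 = 3118756 ≡ 1689
2556^8 ≡ 1689^2 = 2852721 ≡ 1602
2556^16 ≡ 1602^2 = 2566404 ≡ 788
2556^32 ≡ 788^2 = 620944 ≡ 3006
2556^64 ≡ 3006^2 = 9036036 ≡ 1626
2556^128 ≡ 1626^2 = 2643876 ≡ 40
2556^256 ≡ 40^2 = 1600
2556^512 ≡ 1600^2 = 2560000 ≡ 2206
909 = 512 + 256 + 128 + 8 + 4 + 1, so 2556^909 ≡ 2206·1600·40·1602·1689·2556 ≡ 230 (mod 3911)
909^2 = 826281 ≡ 1060
909^4 ≡ 1060^2 = 1123600 ≡ 1143
909^8 ≡ 1143^2 = 1306449 ≡ 175
909^16 ≡ 175^2 = 30625 ≡ 3248
909^32 ≡ 3248^2 = 10549504 ≡ 1537
909^64 ≡ 1537^2 = 2362369 ≡ 125
909^128 ≡ 125^2 = 15625 ≡ 3892
909^256 ≡ 3892^2 = 15147664 ≡ 361
909^512 ≡ 361^2 = 130321 ≡ 1258
525 = 512 + 8 + 4 + 1, so 909^525 ≡ 1258·175·1143·909 ≡ 2953 (mod 3911)
y^r · r^s ≡ 230·2953 = 679190 ≡ 2587 (mod 3911)

2587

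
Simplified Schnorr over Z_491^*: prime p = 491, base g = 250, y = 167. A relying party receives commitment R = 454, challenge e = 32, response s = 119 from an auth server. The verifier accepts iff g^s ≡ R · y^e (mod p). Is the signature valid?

invalid

g^s mod p:
250^2 = 62500 ≡ 143
250^4 ≡ 143^2 = 20449 ≡ 318
250^8 ≡ 318^2 = 101124 ≡ 469
250^16 ≡ 469^2 = 219961 ≡ 484
250^32 ≡ 484^2 = 234256 ≡ 49
250^64 ≡ 49^2 = 2401 ≡ 437
119 = 64 + 32 + 16 + 4 + 2 + 1, so 250^119 ≡ 437·49·484·318·143·250 ≡ 283 (mod 491)
R · y^e mod p:
167^2 = 27889 ≡ 393
167^4 ≡ 393^2 = 154449 ≡ 275
167^8 ≡ 275^2 = 75625 ≡ 11
167^16 ≡ 11^2 = 121
167^32 ≡ 121^2 = 14641 ≡ 402
454·402 = 182508 ≡ 347 (mod 491)
283 ≠ 347; the check fails.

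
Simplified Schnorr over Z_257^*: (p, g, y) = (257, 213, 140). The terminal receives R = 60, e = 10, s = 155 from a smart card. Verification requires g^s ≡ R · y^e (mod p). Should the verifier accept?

g^s mod p:
213^2 = 45369 ≡ 137
213^4 ≡ 137^2 = 18769 ≡ 8
213^8 ≡ 8^2 = 64
213^16 ≡ 64^2 = 4096 ≡ 241
213^32 ≡ 241^2 = 58081 ≡ 256
213^64 ≡ 256^2 = 65536 ≡ 1
213^128 ≡ 1^2 = 1
155 = 128 + 16 + 8 + 2 + 1, so 213^155 ≡ 1·241·64·137·213 ≡ 46 (mod 257)
R · y^e mod p:
140^2 = 19600 ≡ 68
140^4 ≡ 68^2 = 4624 ≡ 255
140^8 ≡ 255^2 = 65025 ≡ 4
10 = 8 + 2, so 140^10 ≡ 4·68 ≡ 15 (mod 257)
60·15 = 900 ≡ 129 (mod 257)
46 ≠ 129; the check fails.

reject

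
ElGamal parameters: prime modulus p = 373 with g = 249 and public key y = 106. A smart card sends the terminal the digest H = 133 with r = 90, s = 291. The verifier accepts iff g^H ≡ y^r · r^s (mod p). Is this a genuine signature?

forged

Left side g^H mod p:
249^133 mod 373 = 25
Right side y^r · r^s mod p:
106^90 mod 373 = 221
90^291 mod 373 = 17
221·17 = 3757 ≡ 27 (mod 373)
25 ≠ 27, so verification fails.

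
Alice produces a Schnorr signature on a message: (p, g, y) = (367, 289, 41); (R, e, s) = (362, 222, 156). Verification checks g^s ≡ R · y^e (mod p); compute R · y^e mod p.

Squares mod 367: 41^1≡41, 41^2≡213, 41^4≡228, 41^8≡237, 41^16≡18, 41^32≡324, 41^64≡14, 41^128≡196
222 = 128 + 64 + 16 + 8 + 4 + 2, so 41^222 ≡ 196·14·18·237·228·213 ≡ 199 (mod 367)
R · y^e ≡ 362·199 = 72038 ≡ 106 (mod 367)

106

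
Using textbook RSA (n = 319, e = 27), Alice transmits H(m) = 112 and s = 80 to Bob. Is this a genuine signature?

s^27 mod 319 = 207
s^27 mod 319 = 207, but H(m) = 112.

forged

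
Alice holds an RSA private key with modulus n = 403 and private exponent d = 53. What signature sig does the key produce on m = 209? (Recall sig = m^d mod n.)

170

m^2 ≡ 209^2 = 43681 ≡ 157
m^4 ≡ 157^2 = 24649 ≡ 66
m^8 ≡ 66^2 = 4356 ≡ 326
m^16 ≡ 326^2 = 106276 ≡ 287
m^32 ≡ 287^2 = 82369 ≡ 157
53 = 32 + 16 + 4 + 1, so m^53 ≡ 157·287·66·209 ≡ 170 (mod 403)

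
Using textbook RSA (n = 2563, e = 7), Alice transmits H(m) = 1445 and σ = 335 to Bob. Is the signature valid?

σ^2 ≡ 335^2 = 112225 ≡ 2016
σ^4 ≡ 2016^2 = 4064256 ≡ 1901
7 = 4 + 2 + 1, so σ^7 ≡ 1901·2016·335 ≡ 1400 (mod 2563)
1400 ≠ 1445, so verification fails.

invalid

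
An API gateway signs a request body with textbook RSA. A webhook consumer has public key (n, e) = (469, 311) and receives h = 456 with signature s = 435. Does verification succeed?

passes

s^2 ≡ 435^2 = 189225 ≡ 218
s^4 ≡ 218^2 = 47524 ≡ 155
s^8 ≡ 155^2 = 24025 ≡ 106
s^16 ≡ 106^2 = 11236 ≡ 449
s^32 ≡ 449^2 = 201601 ≡ 400
s^64 ≡ 400^2 = 160000 ≡ 71
s^128 ≡ 71^2 = 5041 ≡ 351
s^256 ≡ 351^2 = 123201 ≡ 323
311 = 256 + 32 + 16 + 4 + 2 + 1, so s^311 ≡ 323·400·449·155·218·435 ≡ 456 (mod 469)
456 = h, so the signature checks out.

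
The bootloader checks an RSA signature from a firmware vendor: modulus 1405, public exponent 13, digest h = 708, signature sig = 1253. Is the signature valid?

sig^13 mod 1405 = 708
Since 708 equals the digest 708, verification succeeds.

valid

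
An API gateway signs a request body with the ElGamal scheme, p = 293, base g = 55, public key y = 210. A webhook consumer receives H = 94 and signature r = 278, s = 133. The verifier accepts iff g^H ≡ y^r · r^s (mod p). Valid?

no

Left side g^H mod p:
Squares mod 293: 55^1≡55, 55^2≡95, 55^4≡235, 55^8≡141, 55^16≡250, 55^32≡91, 55^64≡77
94 = 64 + 16 + 8 + 4 + 2, so 55^94 ≡ 77·250·141·235·95 ≡ 46 (mod 293)
Right side y^r · r^s mod p:
Squares mod 293: 210^1≡210, 210^2≡150, 210^4≡232, 210^8≡205, 210^16≡126, 210^32≡54, 210^64≡279, 210^128≡196, 210^256≡33
278 = 256 + 16 + 4 + 2, so 210^278 ≡ 33·126·232·150 ≡ 57 (mod 293)
Squares mod 293: 278^1≡278, 278^2≡225, 278^4≡229, 278^8≡287, 278^16≡36, 278^32≡124, 278^64≡140, 278^128≡262
133 = 128 + 4 + 1, so 278^133 ≡ 262·229·278 ≡ 126 (mod 293)
57·126 = 7182 ≡ 150 (mod 293)
46 ≠ 150, so verification fails.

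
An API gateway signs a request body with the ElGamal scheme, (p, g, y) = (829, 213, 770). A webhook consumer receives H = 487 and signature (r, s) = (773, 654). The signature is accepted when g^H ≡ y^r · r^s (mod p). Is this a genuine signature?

genuine

Left side g^H mod p:
213^2 = 45369 ≡ 603
213^4 ≡ 603^2 = 363609 ≡ 507
213^8 ≡ 507^2 = 257049 ≡ 59
213^16 ≡ 59^2 = 3481 ≡ 165
213^32 ≡ 165^2 = 27225 ≡ 697
213^64 ≡ 697^2 = 485809 ≡ 15
213^128 ≡ 15^2 = 225
213^256 ≡ 225^2 = 50625 ≡ 56
487 = 256 + 128 + 64 + 32 + 4 + 2 + 1, so 213^487 ≡ 56·225·15·697·507·603·213 ≡ 322 (mod 829)
Right side y^r · r^s mod p:
770^2 = 592900 ≡ 165
770^4 ≡ 165^2 = 27225 ≡ 697
770^8 ≡ 697^2 = 485809 ≡ 15
770^16 ≡ 15^2 = 225
770^32 ≡ 225^2 = 50625 ≡ 56
770^64 ≡ 56^2 = 3136 ≡ 649
770^128 ≡ 649^2 = 421201 ≡ 69
770^256 ≡ 69^2 = 4761 ≡ 616
770^512 ≡ 616^2 = 379456 ≡ 603
773 = 512 + 256 + 4 + 1, so 770^773 ≡ 603·616·697·770 ≡ 74 (mod 829)
773^2 = 597529 ≡ 649
773^4 ≡ 649^2 = 421201 ≡ 69
773^8 ≡ 69^2 = 4761 ≡ 616
773^16 ≡ 616^2 = 379456 ≡ 603
773^32 ≡ 603^2 = 363609 ≡ 507
773^64 ≡ 507^2 = 257049 ≡ 59
773^128 ≡ 59^2 = 3481 ≡ 165
773^256 ≡ 165^2 = 27225 ≡ 697
773^512 ≡ 697^2 = 485809 ≡ 15
654 = 512 + 128 + 8 + 4 + 2, so 773^654 ≡ 15·165·616·69·649 ≡ 206 (mod 829)
74·206 = 15244 ≡ 322 (mod 829)
322 ≡ 322 (mod 829), so the signature is genuine.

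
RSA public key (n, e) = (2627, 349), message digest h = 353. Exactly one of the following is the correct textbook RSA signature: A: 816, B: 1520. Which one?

A

Candidate A: Squares mod 2627: 816^1≡816, 816^2≡1225, 816^4≡608, 816^8≡1884, 816^16≡379, 816^32≡1783, 816^64≡419, 816^128≡2179, 816^256≡1052; 349 = 256 + 64 + 16 + 8 + 4 + 1, so 816^349 ≡ 1052·419·379·1884·608·816 ≡ 353 (mod 2627)
  → matches h = 353
Candidate B: Squares mod 2627: 1520^1≡1520, 1520^2≡1267, 1520^4≡192, 1520^8≡86, 1520^16≡2142, 1520^32≡1422, 1520^64≡1921, 1520^128≡1933, 1520^256≡895; 349 = 256 + 64 + 16 + 8 + 4 + 1, so 1520^349 ≡ 895·1921·2142·86·192·1520 ≡ 1114 (mod 2627)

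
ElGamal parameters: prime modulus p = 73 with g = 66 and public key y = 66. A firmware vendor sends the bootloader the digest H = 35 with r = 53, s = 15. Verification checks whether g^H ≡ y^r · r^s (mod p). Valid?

no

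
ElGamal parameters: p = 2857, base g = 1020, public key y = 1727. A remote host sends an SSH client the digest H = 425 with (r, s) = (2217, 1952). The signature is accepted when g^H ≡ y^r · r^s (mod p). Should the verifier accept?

reject

Left side g^H mod p:
1020^2 = 1040400 ≡ 452
1020^4 ≡ 452^2 = 204304 ≡ 1457
1020^8 ≡ 1457^2 = 2122849 ≡ 98
1020^16 ≡ 98^2 = 9604 ≡ 1033
1020^32 ≡ 1033^2 = 1067089 ≡ 1428
1020^64 ≡ 1428^2 = 2039184 ≡ 2143
1020^128 ≡ 2143^2 = 4592449 ≡ 1250
1020^256 ≡ 1250^2 = 1562500 ≡ 2578
425 = 256 + 128 + 32 + 8 + 1, so 1020^425 ≡ 2578·1250·1428·98·1020 ≡ 2284 (mod 2857)
Right side y^r · r^s mod p:
1727^2 = 2982529 ≡ 2678
1727^4 ≡ 2678^2 = 7171684 ≡ 614
1727^8 ≡ 614^2 = 376996 ≡ 2729
1727^16 ≡ 2729^2 = 7447441 ≡ 2099
1727^32 ≡ 2099^2 = 4405801 ≡ 307
1727^64 ≡ 307^2 = 94249 ≡ 2825
1727^128 ≡ 2825^2 = 7980625 ≡ 1024
1727^256 ≡ 1024^2 = 1048576 ≡ 57
1727^512 ≡ 57^2 = 3249 ≡ 392
1727^1024 ≡ 392^2 = 153664 ≡ 2243
1727^2048 ≡ 2243^2 = 5031049 ≡ 2729
2217 = 2048 + 128 + 32 + 8 + 1, so 1727^2217 ≡ 2729·1024·307·2729·1727 ≡ 2260 (mod 2857)
2217^2 = 4915089 ≡ 1049
2217^4 ≡ 1049^2 = 1100401 ≡ 456
2217^8 ≡ 456^2 = 207936 ≡ 2232
2217^16 ≡ 2232^2 = 4981824 ≡ 2073
2217^32 ≡ 2073^2 = 4297329 ≡ 401
2217^64 ≡ 401^2 = 160801 ≡ 809
2217^128 ≡ 809^2 = 654481 ≡ 228
2217^256 ≡ 228^2 = 51984 ≡ 558
2217^512 ≡ 558^2 = 311364 ≡ 2808
2217^1024 ≡ 2808^2 = 7884864 ≡ 2401
1952 = 1024 + 512 + 256 + 128 + 32, so 2217^1952 ≡ 2401·2808·558·228·401 ≡ 16 (mod 2857)
2260·16 = 36160 ≡ 1876 (mod 2857)
2284 ≠ 1876, so verification fails.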